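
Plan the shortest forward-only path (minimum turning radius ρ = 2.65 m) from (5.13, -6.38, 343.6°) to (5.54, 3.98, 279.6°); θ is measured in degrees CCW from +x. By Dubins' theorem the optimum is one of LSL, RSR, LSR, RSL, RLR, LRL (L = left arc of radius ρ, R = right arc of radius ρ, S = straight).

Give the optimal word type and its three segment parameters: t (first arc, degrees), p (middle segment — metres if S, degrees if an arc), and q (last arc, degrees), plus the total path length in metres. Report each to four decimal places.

LSL: t = 91.0028°, p = 8.5672 m, q = 204.9972°, L = 22.2576 m

Let ψ = atan2(Δy, Δx) = atan2(10.36, 0.41) = 87.7337° be the start→goal bearing.
Normalize: d = |goal − start| / ρ = 10.368110/2.65 = 3.912494, α = (θ_start − ψ) mod 360° = 255.8663° = 4.465710 rad, β = (θ_goal − ψ) mod 360° = 191.8663° = 3.348699 rad.
Common terms: sin α = -0.969729, cos α = -0.244185, sin β = -0.205629, cos β = -0.978630, cos(α−β) = 0.438371, d² = 15.307611. Work in radians in the unit-radius frame; every candidate has L = ρ·(t + p + q).
LSL: p² = 2 + d² − 2cos(α−β) + 2d(sin α − sin β) = 10.451797; p = √p² = 3.232924; φ = atan2(cos β − cos α, d + sin α − sin β) = -0.229178 rad; t = (φ − α) mod 2π = 1.588298 rad, q = (β − φ) mod 2π = 3.577876 rad → L = 2.65·(1.588298 + 3.232924 + 3.577876) = 2.65·8.399099 = 22.257611 m
RSR: p² = 2 + d² − 2cos(α−β) + 2d(sin β − sin α) = 22.409941; p = √p² = 4.733914; φ = atan2(cos α − cos β, d − sin α + sin β) = 0.155775 rad; t = (α − φ) mod 2π = 4.309935 rad, q = (φ − β) mod 2π = 3.090261 rad → L = 2.65·(4.309935 + 4.733914 + 3.090261) = 2.65·12.134110 = 32.155391 m
LSR: p² = d² − 2 + 2cos(α−β) + 2d(sin α + sin β) = 4.987195; p = √p² = 2.233203; φ = atan2(−cos α − cos β, d + sin α + sin β) − atan2(−2, p) = 1.150513 rad; t = (φ − α) mod 2π = 2.967988 rad, q = (φ − β) mod 2π = 4.084999 rad → L = 2.65·(2.967988 + 2.233203 + 4.084999) = 2.65·9.286190 = 24.608404 m
RSL: p² = d² − 2 + 2cos(α−β) − 2d(sin α + sin β) = 23.381512; p = √p² = 4.835443; φ = atan2(cos α + cos β, d − sin α − sin β) − atan2(2, p) = -0.628053 rad; t = (α − φ) mod 2π = 5.093762 rad, q = (β − φ) mod 2π = 3.976751 rad → L = 2.65·(5.093762 + 4.835443 + 3.976751) = 2.65·13.905957 = 36.850786 m
RLR: c = (6 − d² + 2cos(α−β) + 2d(sin α − sin β))/8 = -1.801243, |c| > 1 → infeasible
LRL: c = (6 − d² + 2cos(α−β) − 2d(sin α − sin β))/8 = -0.306475; p = 2π − arccos c = 4.400902 rad; φ = atan2(cos β − cos α, d + sin α − sin β) = -0.229178 rad; t = (φ − α + p/2) mod 2π = 3.788749 rad, q = (β − α − t + p) mod 2π = 5.778327 rad → L = 2.65·(3.788749 + 4.400902 + 5.778327) = 2.65·13.967978 = 37.015142 m
Shortest: LSL with L = 22.257611 m ≈ 22.2576 m
Convert LSL to answer units (arcs ×180/π): t = 1.588298·180/π = 91.0028°, p = ρ·p = 2.65·3.232924 = 8.5672 m, q = 3.577876·180/π = 204.9972°, L = 22.2576 m.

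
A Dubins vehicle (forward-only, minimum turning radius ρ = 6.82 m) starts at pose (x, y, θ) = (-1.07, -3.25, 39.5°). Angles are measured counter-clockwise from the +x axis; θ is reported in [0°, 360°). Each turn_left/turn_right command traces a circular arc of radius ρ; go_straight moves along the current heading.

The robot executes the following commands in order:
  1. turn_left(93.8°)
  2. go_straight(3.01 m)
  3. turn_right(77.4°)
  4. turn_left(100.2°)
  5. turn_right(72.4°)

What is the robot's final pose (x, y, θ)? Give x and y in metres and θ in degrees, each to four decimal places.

set_pose: (x, y, θ) = (-1.0700, -3.2500, 39.5000°), ρ = 6.82
turn_left(93.8°): centre at ρ to the left, rotate +93.8° → (-0.4446, 6.6898, 133.3000°)
go_straight(3.01): x += 3.01·cos θ, y += 3.01·sin θ → (-2.5090, 8.8804, 133.3000°)
turn_right(77.4°): centre at ρ to the right, rotate −77.4° → (-3.1929, 17.3812, 55.9000°)
turn_left(100.2°): centre at ρ to the left, rotate +100.2° → (-6.0772, 27.4400, 156.1000°)
turn_right(72.4°): centre at ρ to the right, rotate −72.4° → (-10.0930, 34.4236, 83.7000°)

(-10.0930, 34.4236, 83.7000°)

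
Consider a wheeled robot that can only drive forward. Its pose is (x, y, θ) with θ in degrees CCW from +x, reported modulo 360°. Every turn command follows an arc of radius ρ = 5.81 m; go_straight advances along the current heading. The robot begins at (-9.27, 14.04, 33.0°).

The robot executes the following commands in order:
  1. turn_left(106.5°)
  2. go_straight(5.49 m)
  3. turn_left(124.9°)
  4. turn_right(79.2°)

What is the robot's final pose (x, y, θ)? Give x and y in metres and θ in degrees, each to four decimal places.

set_pose: (x, y, θ) = (-9.2700, 14.0400, 33.0000°), ρ = 5.81
turn_left(106.5°): centre at ρ to the left, rotate +106.5° → (-8.6611, 23.3306, 139.5000°)
go_straight(5.49): x += 5.49·cos θ, y += 5.49·sin θ → (-12.8357, 26.8961, 139.5000°)
turn_left(124.9°): centre at ρ to the left, rotate +124.9° → (-22.3913, 23.0451, 264.4000°)
turn_right(79.2°): centre at ρ to the right, rotate −79.2° → (-27.6469, 17.8260, 185.2000°)

(-27.6469, 17.8260, 185.2000°)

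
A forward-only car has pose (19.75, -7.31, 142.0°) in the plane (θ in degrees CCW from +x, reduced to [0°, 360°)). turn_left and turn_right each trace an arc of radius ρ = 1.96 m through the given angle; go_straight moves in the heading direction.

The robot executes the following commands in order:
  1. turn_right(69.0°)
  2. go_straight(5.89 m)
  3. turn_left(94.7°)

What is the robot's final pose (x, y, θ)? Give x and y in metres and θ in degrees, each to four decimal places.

set_pose: (x, y, θ) = (19.7500, -7.3100, 142.0000°), ρ = 1.96
turn_right(69.0°): centre at ρ to the right, rotate −69.0° → (19.0823, -5.1925, 73.0000°)
go_straight(5.89): x += 5.89·cos θ, y += 5.89·sin θ → (20.8044, 0.4402, 73.0000°)
turn_left(94.7°): centre at ρ to the left, rotate +94.7° → (19.3476, 2.9282, 167.7000°)

(19.3476, 2.9282, 167.7000°)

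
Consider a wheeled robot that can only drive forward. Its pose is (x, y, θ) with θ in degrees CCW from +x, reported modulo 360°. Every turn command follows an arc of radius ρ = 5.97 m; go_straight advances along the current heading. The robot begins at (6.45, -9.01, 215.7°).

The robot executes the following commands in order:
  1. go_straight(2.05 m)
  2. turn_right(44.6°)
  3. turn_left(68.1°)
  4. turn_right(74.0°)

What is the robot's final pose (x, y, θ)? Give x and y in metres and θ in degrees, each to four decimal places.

set_pose: (x, y, θ) = (6.4500, -9.0100, 215.7000°), ρ = 5.97
go_straight(2.05): x += 2.05·cos θ, y += 2.05·sin θ → (4.7852, -10.2063, 215.7000°)
turn_right(44.6°): centre at ρ to the right, rotate −44.6° → (0.3779, -11.2562, 171.1000°)
turn_left(68.1°): centre at ρ to the left, rotate +68.1° → (-5.6737, -14.0975, 239.2000°)
turn_right(74.0°): centre at ρ to the right, rotate −74.0° → (-12.3267, -16.8125, 165.2000°)

(-12.3267, -16.8125, 165.2000°)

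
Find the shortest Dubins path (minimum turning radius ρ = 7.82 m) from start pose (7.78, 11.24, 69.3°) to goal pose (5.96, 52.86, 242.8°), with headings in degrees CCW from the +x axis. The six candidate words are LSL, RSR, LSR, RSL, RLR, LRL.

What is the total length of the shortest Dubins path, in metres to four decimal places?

61.0938 m

Let ψ = atan2(Δy, Δx) = atan2(41.62, -1.82) = 92.5039° be the start→goal bearing.
Normalize: d = |goal − start| / ρ = 41.659774/7.82 = 5.327337, α = (θ_start − ψ) mod 360° = 336.7961° = 5.878201 rad, β = (θ_goal − ψ) mod 360° = 150.2961° = 2.623162 rad.
Common terms: sin α = -0.394004, cos α = 0.919109, sin β = 0.495518, cos β = -0.868598, cos(α−β) = -0.993572, d² = 28.380518. Work in radians in the unit-radius frame; every candidate has L = ρ·(t + p + q).
LSL: p² = 2 + d² − 2cos(α−β) + 2d(sin α − sin β) = 22.890095; p = √p² = 4.784359; φ = atan2(cos β − cos α, d + sin α − sin β) = -0.382948 rad; t = (φ − α) mod 2π = 0.022036 rad, q = (β − φ) mod 2π = 3.006110 rad → L = 7.82·(0.022036 + 4.784359 + 3.006110) = 7.82·7.812506 = 61.093795 m
RSR: p² = 2 + d² − 2cos(α−β) + 2d(sin β − sin α) = 41.845228; p = √p² = 6.468789; φ = atan2(cos α − cos β, d − sin α + sin β) = 0.280003 rad; t = (α − φ) mod 2π = 5.598198 rad, q = (φ − β) mod 2π = 3.940027 rad → L = 7.82·(5.598198 + 6.468789 + 3.940027) = 7.82·16.007013 = 125.174843 m
LSR: p² = d² − 2 + 2cos(α−β) + 2d(sin α + sin β) = 25.474966; p = √p² = 5.047273; φ = atan2(−cos α − cos β, d + sin α + sin β) − atan2(−2, p) = 0.367969 rad; t = (φ − α) mod 2π = 0.772953 rad, q = (φ − β) mod 2π = 4.027992 rad → L = 7.82·(0.772953 + 5.047273 + 4.027992) = 7.82·9.848218 = 77.013065 m
RSL: p² = d² − 2 + 2cos(α−β) − 2d(sin α + sin β) = 23.311783; p = √p² = 4.828228; φ = atan2(cos α + cos β, d − sin α − sin β) − atan2(2, p) = -0.383048 rad; t = (α − φ) mod 2π = 6.261249 rad, q = (β − φ) mod 2π = 3.006210 rad → L = 7.82·(6.261249 + 4.828228 + 3.006210) = 7.82·14.095687 = 110.228276 m
RLR: c = (6 − d² + 2cos(α−β) + 2d(sin α − sin β))/8 = -4.230654, |c| > 1 → infeasible
LRL: c = (6 − d² + 2cos(α−β) − 2d(sin α − sin β))/8 = -1.861262, |c| > 1 → infeasible
Shortest: LSL with L = 61.093795 m ≈ 61.0938 m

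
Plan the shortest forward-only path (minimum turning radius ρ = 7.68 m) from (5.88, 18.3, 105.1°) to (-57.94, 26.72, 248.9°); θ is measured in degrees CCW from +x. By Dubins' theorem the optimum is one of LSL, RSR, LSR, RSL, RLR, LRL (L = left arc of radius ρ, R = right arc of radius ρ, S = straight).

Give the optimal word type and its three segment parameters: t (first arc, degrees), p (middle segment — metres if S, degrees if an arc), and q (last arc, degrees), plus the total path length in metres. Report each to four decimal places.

Let ψ = atan2(Δy, Δx) = atan2(8.42, -63.82) = 172.4842° be the start→goal bearing.
Normalize: d = |goal − start| / ρ = 64.373044/7.68 = 8.381907, α = (θ_start − ψ) mod 360° = 292.6158° = 5.107110 rad, β = (θ_goal − ψ) mod 360° = 76.4158° = 1.333708 rad.
Common terms: sin α = -0.923104, cos α = 0.384550, sin β = 0.972026, cos β = 0.234874, cos(α−β) = -0.806960, d² = 70.256361. Work in radians in the unit-radius frame; every candidate has L = ρ·(t + p + q).
LSL: p² = 2 + d² − 2cos(α−β) + 2d(sin α − sin β) = 42.100677; p = √p² = 6.488503; φ = atan2(cos β − cos α, d + sin α − sin β) = -0.023070 rad; t = (φ − α) mod 2π = 1.153006 rad, q = (β − φ) mod 2π = 1.356778 rad → L = 7.68·(1.153006 + 6.488503 + 1.356778) = 7.68·8.998287 = 69.106843 m
RSR: p² = 2 + d² − 2cos(α−β) + 2d(sin β − sin α) = 105.639887; p = √p² = 10.278127; φ = atan2(cos α − cos β, d − sin α + sin β) = 0.014563 rad; t = (α − φ) mod 2π = 5.092546 rad, q = (φ − β) mod 2π = 4.964041 rad → L = 7.68·(5.092546 + 10.278127 + 4.964041) = 7.68·20.334714 = 156.170602 m
LSR: p² = d² − 2 + 2cos(α−β) + 2d(sin α + sin β) = 67.462558; p = √p² = 8.213559; φ = atan2(−cos α − cos β, d + sin α + sin β) − atan2(−2, p) = 0.165512 rad; t = (φ − α) mod 2π = 1.341588 rad, q = (φ − β) mod 2π = 5.114989 rad → L = 7.68·(1.341588 + 8.213559 + 5.114989) = 7.68·14.670137 = 112.666649 m
RSL: p² = d² − 2 + 2cos(α−β) − 2d(sin α + sin β) = 65.822323; p = √p² = 8.113096; φ = atan2(cos α + cos β, d − sin α − sin β) − atan2(2, p) = -0.167498 rad; t = (α − φ) mod 2π = 5.274608 rad, q = (β − φ) mod 2π = 1.501206 rad → L = 7.68·(5.274608 + 8.113096 + 1.501206) = 7.68·14.888910 = 114.346830 m
RLR: c = (6 − d² + 2cos(α−β) + 2d(sin α − sin β))/8 = -12.204986, |c| > 1 → infeasible
LRL: c = (6 − d² + 2cos(α−β) − 2d(sin α − sin β))/8 = -4.262585, |c| > 1 → infeasible
Shortest: LSL with L = 69.106843 m ≈ 69.1068 m
Convert LSL to answer units (arcs ×180/π): t = 1.153006·180/π = 66.0624°, p = ρ·p = 7.68·6.488503 = 49.8317 m, q = 1.356778·180/π = 77.7376°, L = 69.1068 m.

LSL: t = 66.0624°, p = 49.8317 m, q = 77.7376°, L = 69.1068 m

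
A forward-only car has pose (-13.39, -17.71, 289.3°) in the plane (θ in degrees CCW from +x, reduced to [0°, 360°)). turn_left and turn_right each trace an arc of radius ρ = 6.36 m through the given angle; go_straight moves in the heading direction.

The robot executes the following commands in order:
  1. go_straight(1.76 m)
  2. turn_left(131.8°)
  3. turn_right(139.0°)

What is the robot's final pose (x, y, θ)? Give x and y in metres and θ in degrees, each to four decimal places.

set_pose: (x, y, θ) = (-13.3900, -17.7100, 289.3000°), ρ = 6.36
go_straight(1.76): x += 1.76·cos θ, y += 1.76·sin θ → (-12.8083, -19.3711, 289.3000°)
turn_left(131.8°): centre at ρ to the left, rotate +131.8° → (-1.2378, -20.3427, 421.1000° ≡ 61.1000°)
turn_right(139.0°): centre at ρ to the right, rotate −139.0° → (10.5489, -22.0832, -77.9000° ≡ 282.1000°)

(10.5489, -22.0832, 282.1000°)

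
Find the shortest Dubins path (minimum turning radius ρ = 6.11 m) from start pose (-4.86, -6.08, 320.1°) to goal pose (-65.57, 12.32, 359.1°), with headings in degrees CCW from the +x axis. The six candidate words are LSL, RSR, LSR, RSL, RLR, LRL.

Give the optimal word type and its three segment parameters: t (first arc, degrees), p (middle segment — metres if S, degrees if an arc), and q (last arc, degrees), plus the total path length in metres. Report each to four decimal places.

Let ψ = atan2(Δy, Δx) = atan2(18.40, -60.71) = 163.1390° be the start→goal bearing.
Normalize: d = |goal − start| / ρ = 63.437088/6.11 = 10.382502, α = (θ_start − ψ) mod 360° = 156.9610° = 2.739487 rad, β = (θ_goal − ψ) mod 360° = 195.9610° = 3.420165 rad.
Common terms: sin α = 0.391357, cos α = -0.920239, sin β = -0.274983, cos β = -0.961449, cos(α−β) = 0.777146, d² = 107.796350. Work in radians in the unit-radius frame; every candidate has L = ρ·(t + p + q).
LSL: p² = 2 + d² − 2cos(α−β) + 2d(sin α − sin β) = 122.078623; p = √p² = 11.048920; φ = atan2(cos β − cos α, d + sin α − sin β) = -0.003730 rad; t = (φ − α) mod 2π = 3.539969 rad, q = (β − φ) mod 2π = 3.423895 rad → L = 6.11·(3.539969 + 11.048920 + 3.423895) = 6.11·18.012783 = 110.058106 m
RSR: p² = 2 + d² − 2cos(α−β) + 2d(sin β − sin α) = 94.405492; p = √p² = 9.716249; φ = atan2(cos α − cos β, d − sin α + sin β) = 0.004241 rad; t = (α − φ) mod 2π = 2.735245 rad, q = (φ − β) mod 2π = 2.867262 rad → L = 6.11·(2.735245 + 9.716249 + 2.867262) = 6.11·15.318756 = 93.597598 m
LSR: p² = d² − 2 + 2cos(α−β) + 2d(sin α + sin β) = 109.767149; p = √p² = 10.476982; φ = atan2(−cos α − cos β, d + sin α + sin β) − atan2(−2, p) = 0.365970 rad; t = (φ − α) mod 2π = 3.909669 rad, q = (φ − β) mod 2π = 3.228990 rad → L = 6.11·(3.909669 + 10.476982 + 3.228990) = 6.11·17.615641 = 107.631565 m
RSL: p² = d² − 2 + 2cos(α−β) − 2d(sin α + sin β) = 104.934134; p = √p² = 10.243736; φ = atan2(cos α + cos β, d − sin α − sin β) − atan2(2, p) = -0.374094 rad; t = (α − φ) mod 2π = 3.113581 rad, q = (β − φ) mod 2π = 3.794259 rad → L = 6.11·(3.113581 + 10.243736 + 3.794259) = 6.11·17.151577 = 104.796134 m
RLR: c = (6 − d² + 2cos(α−β) + 2d(sin α − sin β))/8 = -10.800687, |c| > 1 → infeasible
LRL: c = (6 − d² + 2cos(α−β) − 2d(sin α − sin β))/8 = -14.259828, |c| > 1 → infeasible
Shortest: RSR with L = 93.597598 m ≈ 93.5976 m
Convert RSR to answer units (arcs ×180/π): t = 2.735245·180/π = 156.7180°, p = ρ·p = 6.11·9.716249 = 59.3663 m, q = 2.867262·180/π = 164.2820°, L = 93.5976 m.

RSR: t = 156.7180°, p = 59.3663 m, q = 164.2820°, L = 93.5976 m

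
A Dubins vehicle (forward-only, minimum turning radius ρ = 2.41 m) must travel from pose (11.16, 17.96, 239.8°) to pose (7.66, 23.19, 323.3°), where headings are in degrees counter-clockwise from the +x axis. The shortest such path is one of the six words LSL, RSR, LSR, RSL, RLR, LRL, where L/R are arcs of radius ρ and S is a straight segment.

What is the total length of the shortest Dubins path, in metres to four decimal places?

Let ψ = atan2(Δy, Δx) = atan2(5.23, -3.50) = 123.7911° be the start→goal bearing.
Normalize: d = |goal − start| / ρ = 6.293084/2.41 = 2.611238, α = (θ_start − ψ) mod 360° = 116.0089° = 2.024738 rad, β = (θ_goal − ψ) mod 360° = 199.5089° = 3.482088 rad.
Common terms: sin α = 0.898726, cos α = -0.438511, sin β = -0.333954, cos β = -0.942589, cos(α−β) = 0.113203, d² = 6.818564. Work in radians in the unit-radius frame; every candidate has L = ρ·(t + p + q).
LSL: p² = 2 + d² − 2cos(α−β) + 2d(sin α − sin β) = 15.029796; p = √p² = 3.876828; φ = atan2(cos β − cos α, d + sin α − sin β) = -0.130393 rad; t = (φ − α) mod 2π = 4.128055 rad, q = (β − φ) mod 2π = 3.612480 rad → L = 2.41·(4.128055 + 3.876828 + 3.612480) = 2.41·11.617363 = 27.997846 m
RSR: p² = 2 + d² − 2cos(α−β) + 2d(sin β − sin α) = 2.154519; p = √p² = 1.467828; φ = atan2(cos α − cos β, d − sin α + sin β) = 0.350554 rad; t = (α − φ) mod 2π = 1.674184 rad, q = (φ − β) mod 2π = 3.151651 rad → L = 2.41·(1.674184 + 1.467828 + 3.151651) = 2.41·6.293663 = 15.167728 m
LSR: p² = d² − 2 + 2cos(α−β) + 2d(sin α + sin β) = 7.994478; p = √p² = 2.827451; φ = atan2(−cos α − cos β, d + sin α + sin β) − atan2(−2, p) = 1.025830 rad; t = (φ − α) mod 2π = 5.284277 rad, q = (φ − β) mod 2π = 3.826927 rad → L = 2.41·(5.284277 + 2.827451 + 3.826927) = 2.41·11.938656 = 28.772160 m
RSL: p² = d² − 2 + 2cos(α−β) − 2d(sin α + sin β) = 2.095462; p = √p² = 1.447571; φ = atan2(cos α + cos β, d − sin α − sin β) − atan2(2, p) = -1.537946 rad; t = (α − φ) mod 2π = 3.562683 rad, q = (β − φ) mod 2π = 5.020033 rad → L = 2.41·(3.562683 + 1.447571 + 5.020033) = 2.41·10.030288 = 24.172994 m
RLR: c = (6 − d² + 2cos(α−β) + 2d(sin α − sin β))/8 = 0.730685; p = 2π − arccos c = 5.531714 rad; φ = atan2(cos α − cos β, d − sin α + sin β) = 0.350554 rad; t = (α − φ + p/2) mod 2π = 4.440041 rad, q = (α − β − t + p) mod 2π = 5.917508 rad → L = 2.41·(4.440041 + 5.531714 + 5.917508) = 2.41·15.889263 = 38.293125 m
LRL: c = (6 − d² + 2cos(α−β) − 2d(sin α − sin β))/8 = -0.878725; p = 2π − arccos c = 3.639206 rad; φ = atan2(cos β − cos α, d + sin α − sin β) = -0.130393 rad; t = (φ − α + p/2) mod 2π = 5.947658 rad, q = (β − α − t + p) mod 2π = 5.432083 rad → L = 2.41·(5.947658 + 3.639206 + 5.432083) = 2.41·15.018946 = 36.195661 m
Shortest: RSR with L = 15.167728 m ≈ 15.1677 m

15.1677 m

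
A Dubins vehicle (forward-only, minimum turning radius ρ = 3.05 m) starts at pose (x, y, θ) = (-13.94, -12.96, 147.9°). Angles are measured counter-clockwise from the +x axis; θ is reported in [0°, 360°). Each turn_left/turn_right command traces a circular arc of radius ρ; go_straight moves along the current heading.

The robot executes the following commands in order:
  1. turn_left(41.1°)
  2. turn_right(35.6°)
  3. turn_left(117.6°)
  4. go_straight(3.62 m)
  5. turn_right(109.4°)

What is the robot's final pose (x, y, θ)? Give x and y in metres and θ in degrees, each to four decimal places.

set_pose: (x, y, θ) = (-13.9400, -12.9600, 147.9000°), ρ = 3.05
turn_left(41.1°): centre at ρ to the left, rotate +41.1° → (-16.0379, -12.5313, 189.0000°)
turn_right(35.6°): centre at ρ to the right, rotate −35.6° → (-17.8807, -12.2460, 153.4000°)
turn_left(117.6°): centre at ρ to the left, rotate +117.6° → (-22.2959, -15.0264, 271.0000°)
go_straight(3.62): x += 3.62·cos θ, y += 3.62·sin θ → (-22.2327, -18.6458, 271.0000°)
turn_right(109.4°): centre at ρ to the right, rotate −109.4° → (-26.2450, -21.5931, 161.6000°)

(-26.2450, -21.5931, 161.6000°)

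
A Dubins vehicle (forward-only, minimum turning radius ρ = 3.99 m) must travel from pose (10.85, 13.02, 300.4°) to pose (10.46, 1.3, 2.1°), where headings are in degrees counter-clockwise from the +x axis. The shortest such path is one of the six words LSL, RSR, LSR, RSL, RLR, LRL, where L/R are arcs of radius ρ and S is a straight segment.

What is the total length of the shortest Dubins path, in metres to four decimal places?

Let ψ = atan2(Δy, Δx) = atan2(-11.72, -0.39) = -91.9059° be the start→goal bearing.
Normalize: d = |goal − start| / ρ = 11.726487/3.99 = 2.938969, α = (θ_start − ψ) mod 360° = 32.3059° = 0.563844 rad, β = (θ_goal − ψ) mod 360° = 94.0059° = 1.640712 rad.
Common terms: sin α = 0.534439, cos α = 0.845207, sin β = 0.997557, cos β = -0.069859, cos(α−β) = 0.474088, d² = 8.637540. Work in radians in the unit-radius frame; every candidate has L = ρ·(t + p + q).
LSL: p² = 2 + d² − 2cos(α−β) + 2d(sin α − sin β) = 6.967187; p = √p² = 2.639543; φ = atan2(cos β − cos α, d + sin α − sin β) = -0.354025 rad; t = (φ − α) mod 2π = 5.365316 rad, q = (β − φ) mod 2π = 1.994737 rad → L = 3.99·(5.365316 + 2.639543 + 1.994737) = 3.99·9.999596 = 39.898390 m
RSR: p² = 2 + d² − 2cos(α−β) + 2d(sin β − sin α) = 12.411540; p = √p² = 3.523002; φ = atan2(cos α − cos β, d − sin α + sin β) = 0.262753 rad; t = (α − φ) mod 2π = 0.301091 rad, q = (φ − β) mod 2π = 4.905226 rad → L = 3.99·(0.301091 + 3.523002 + 4.905226) = 3.99·8.729319 = 34.829982 m
LSR: p² = d² − 2 + 2cos(α−β) + 2d(sin α + sin β) = 16.590696; p = √p² = 4.073168; φ = atan2(−cos α − cos β, d + sin α + sin β) − atan2(−2, p) = 0.284726 rad; t = (φ − α) mod 2π = 6.004067 rad, q = (φ − β) mod 2π = 4.927199 rad → L = 3.99·(6.004067 + 4.073168 + 4.927199) = 3.99·15.004433 = 59.867689 m
RSL: p² = d² − 2 + 2cos(α−β) − 2d(sin α + sin β) = -1.419263 < 0 → infeasible
RLR: c = (6 − d² + 2cos(α−β) + 2d(sin α − sin β))/8 = -0.551442; p = 2π − arccos c = 4.128297 rad; φ = atan2(cos α − cos β, d − sin α + sin β) = 0.262753 rad; t = (α − φ + p/2) mod 2π = 2.365239 rad, q = (α − β − t + p) mod 2π = 0.686189 rad → L = 3.99·(2.365239 + 4.128297 + 0.686189) = 3.99·7.179725 = 28.647103 m
LRL: c = (6 − d² + 2cos(α−β) − 2d(sin α − sin β))/8 = 0.129102; p = 2π − arccos c = 4.841852 rad; φ = atan2(cos β − cos α, d + sin α − sin β) = -0.354025 rad; t = (φ − α + p/2) mod 2π = 1.503057 rad, q = (β − α − t + p) mod 2π = 4.415663 rad → L = 3.99·(1.503057 + 4.841852 + 4.415663) = 3.99·10.760572 = 42.934682 m
Shortest: RLR with L = 28.647103 m ≈ 28.6471 m

28.6471 m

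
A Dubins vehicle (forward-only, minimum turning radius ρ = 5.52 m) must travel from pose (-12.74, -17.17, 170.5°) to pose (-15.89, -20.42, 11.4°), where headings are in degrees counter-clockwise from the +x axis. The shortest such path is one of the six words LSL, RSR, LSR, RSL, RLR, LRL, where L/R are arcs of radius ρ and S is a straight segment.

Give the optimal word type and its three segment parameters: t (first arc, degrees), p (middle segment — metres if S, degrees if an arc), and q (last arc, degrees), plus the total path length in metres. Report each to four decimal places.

RLR: t = 51.6344°, p = 278.4880°, q = 25.9537°, L = 34.3051 m

Let ψ = atan2(Δy, Δx) = atan2(-3.25, -3.15) = -134.1048° be the start→goal bearing.
Normalize: d = |goal − start| / ρ = 4.526036/5.52 = 0.819934, α = (θ_start − ψ) mod 360° = 304.6048° = 5.316357 rad, β = (θ_goal − ψ) mod 360° = 145.5048° = 2.539538 rad.
Common terms: sin α = -0.823089, cos α = 0.567913, sin β = 0.566337, cos β = -0.824174, cos(α−β) = -0.934204, d² = 0.672292. Work in radians in the unit-radius frame; every candidate has L = ρ·(t + p + q).
LSL: p² = 2 + d² − 2cos(α−β) + 2d(sin α − sin β) = 2.262227; p = √p² = 1.504070; φ = atan2(cos β − cos α, d + sin α − sin β) = -1.959116 rad; t = (φ − α) mod 2π = 5.290898 rad, q = (β − φ) mod 2π = 4.498654 rad → L = 5.52·(5.290898 + 1.504070 + 4.498654) = 5.52·11.293622 = 62.340792 m
RSR: p² = 2 + d² − 2cos(α−β) + 2d(sin β − sin α) = 6.819175; p = √p² = 2.611355; φ = atan2(cos α − cos β, d − sin α + sin β) = 0.562248 rad; t = (α − φ) mod 2π = 4.754109 rad, q = (φ − β) mod 2π = 4.305896 rad → L = 5.52·(4.754109 + 2.611355 + 4.305896) = 5.52·11.671359 = 64.425903 m
LSR: p² = d² − 2 + 2cos(α−β) + 2d(sin α + sin β) = -3.617156 < 0 → infeasible
RSL: p² = d² − 2 + 2cos(α−β) − 2d(sin α + sin β) = -2.775078 < 0 → infeasible
RLR: c = (6 − d² + 2cos(α−β) + 2d(sin α − sin β))/8 = 0.147603; p = 2π − arccos c = 4.860533 rad; φ = atan2(cos α − cos β, d − sin α + sin β) = 0.562248 rad; t = (α − φ + p/2) mod 2π = 0.901190 rad, q = (α − β − t + p) mod 2π = 0.452977 rad → L = 5.52·(0.901190 + 4.860533 + 0.452977) = 5.52·6.214700 = 34.305146 m
LRL: c = (6 − d² + 2cos(α−β) − 2d(sin α − sin β))/8 = 0.717222; p = 2π − arccos c = 5.512196 rad; φ = atan2(cos β − cos α, d + sin α − sin β) = -1.959116 rad; t = (φ − α + p/2) mod 2π = 1.763810 rad, q = (β − α − t + p) mod 2π = 0.971567 rad → L = 5.52·(1.763810 + 5.512196 + 0.971567) = 5.52·8.247573 = 45.526605 m
Shortest: RLR with L = 34.305146 m ≈ 34.3051 m
Convert RLR to answer units (arcs ×180/π): t = 0.901190·180/π = 51.6344°, p = 4.860533·180/π = 278.4880°, q = 0.452977·180/π = 25.9537°, L = 34.3051 m.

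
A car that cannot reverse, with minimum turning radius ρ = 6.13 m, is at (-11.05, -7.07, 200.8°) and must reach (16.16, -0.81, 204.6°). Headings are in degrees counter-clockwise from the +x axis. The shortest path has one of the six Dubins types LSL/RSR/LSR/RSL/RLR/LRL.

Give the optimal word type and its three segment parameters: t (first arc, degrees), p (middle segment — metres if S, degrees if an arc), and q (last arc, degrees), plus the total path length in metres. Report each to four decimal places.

RSR: t = 187.9871°, p = 27.5203 m, q = 168.2129°, L = 65.6296 m

Let ψ = atan2(Δy, Δx) = atan2(6.26, 27.21) = 12.9562° be the start→goal bearing.
Normalize: d = |goal − start| / ρ = 27.920811/6.13 = 4.554782, α = (θ_start − ψ) mod 360° = 187.8438° = 3.278493 rad, β = (θ_goal − ψ) mod 360° = 191.6438° = 3.344816 rad.
Common terms: sin α = -0.136474, cos α = -0.990644, sin β = -0.201827, cos β = -0.979421, cos(α−β) = 0.997801, d² = 20.746035. Work in radians in the unit-radius frame; every candidate has L = ρ·(t + p + q).
LSL: p² = 2 + d² − 2cos(α−β) + 2d(sin α − sin β) = 21.345777; p = √p² = 4.620149; φ = atan2(cos β − cos α, d + sin α − sin β) = 0.002429 rad; t = (φ − α) mod 2π = 3.007121 rad, q = (β − φ) mod 2π = 3.342387 rad → L = 6.13·(3.007121 + 4.620149 + 3.342387) = 6.13·10.969657 = 67.243996 m
RSR: p² = 2 + d² − 2cos(α−β) + 2d(sin β − sin α) = 20.155088; p = √p² = 4.489442; φ = atan2(cos α − cos β, d − sin α + sin β) = -0.002500 rad; t = (α − φ) mod 2π = 3.280993 rad, q = (φ − β) mod 2π = 2.935870 rad → L = 6.13·(3.280993 + 4.489442 + 2.935870) = 6.13·10.706305 = 65.629647 m
LSR: p² = d² − 2 + 2cos(α−β) + 2d(sin α + sin β) = 17.659865; p = √p² = 4.202364; φ = atan2(−cos α − cos β, d + sin α + sin β) − atan2(−2, p) = 0.881290 rad; t = (φ − α) mod 2π = 3.885982 rad, q = (φ − β) mod 2π = 3.819660 rad → L = 6.13·(3.885982 + 4.202364 + 3.819660) = 6.13·11.908006 = 72.996076 m
RSL: p² = d² − 2 + 2cos(α−β) − 2d(sin α + sin β) = 23.823411; p = √p² = 4.880923; φ = atan2(cos α + cos β, d − sin α − sin β) − atan2(2, p) = -0.771656 rad; t = (α − φ) mod 2π = 4.050149 rad, q = (β − φ) mod 2π = 4.116471 rad → L = 6.13·(4.050149 + 4.880923 + 4.116471) = 6.13·13.047544 = 79.981443 m
RLR: c = (6 − d² + 2cos(α−β) + 2d(sin α − sin β))/8 = -1.519386, |c| > 1 → infeasible
LRL: c = (6 − d² + 2cos(α−β) − 2d(sin α − sin β))/8 = -1.668222, |c| > 1 → infeasible
Shortest: RSR with L = 65.629647 m ≈ 65.6296 m
Convert RSR to answer units (arcs ×180/π): t = 3.280993·180/π = 187.9871°, p = ρ·p = 6.13·4.489442 = 27.5203 m, q = 2.935870·180/π = 168.2129°, L = 65.6296 m.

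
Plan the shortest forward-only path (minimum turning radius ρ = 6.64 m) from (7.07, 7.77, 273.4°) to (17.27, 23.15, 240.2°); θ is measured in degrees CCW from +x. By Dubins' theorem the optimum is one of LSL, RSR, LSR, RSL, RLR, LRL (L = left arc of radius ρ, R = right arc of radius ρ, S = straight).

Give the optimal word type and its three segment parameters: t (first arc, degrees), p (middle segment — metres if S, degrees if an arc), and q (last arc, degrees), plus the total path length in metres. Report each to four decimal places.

Let ψ = atan2(Δy, Δx) = atan2(15.38, 10.20) = 56.4477° be the start→goal bearing.
Normalize: d = |goal − start| / ρ = 18.454929/6.64 = 2.779357, α = (θ_start − ψ) mod 360° = 216.9523° = 3.786532 rad, β = (θ_goal − ψ) mod 360° = 183.7523° = 3.207083 rad.
Common terms: sin α = -0.601150, cos α = -0.799136, sin β = -0.065443, cos β = -0.997856, cos(α−β) = 0.836764, d² = 7.724824. Work in radians in the unit-radius frame; every candidate has L = ρ·(t + p + q).
LSL: p² = 2 + d² − 2cos(α−β) + 2d(sin α − sin β) = 5.073455; p = √p² = 2.252433; φ = atan2(cos β − cos α, d + sin α − sin β) = -0.088339 rad; t = (φ − α) mod 2π = 2.408314 rad, q = (β − φ) mod 2π = 3.295422 rad → L = 6.64·(2.408314 + 2.252433 + 3.295422) = 6.64·7.956169 = 52.828963 m
RSR: p² = 2 + d² − 2cos(α−β) + 2d(sin β − sin α) = 11.029136; p = √p² = 3.321014; φ = atan2(cos α − cos β, d − sin α + sin β) = 0.059873 rad; t = (α − φ) mod 2π = 3.726659 rad, q = (φ − β) mod 2π = 3.135976 rad → L = 6.64·(3.726659 + 3.321014 + 3.135976) = 6.64·10.183649 = 67.619429 m
LSR: p² = d² − 2 + 2cos(α−β) + 2d(sin α + sin β) = 3.692953; p = √p² = 1.921706; φ = atan2(−cos α − cos β, d + sin α + sin β) − atan2(−2, p) = 1.510168 rad; t = (φ − α) mod 2π = 4.006821 rad, q = (φ − β) mod 2π = 4.586271 rad → L = 6.64·(4.006821 + 1.921706 + 4.586271) = 6.64·10.514798 = 69.818258 m
RSL: p² = d² − 2 + 2cos(α−β) − 2d(sin α + sin β) = 11.103752; p = √p² = 3.332229; φ = atan2(cos α + cos β, d − sin α − sin β) − atan2(2, p) = -1.021249 rad; t = (α − φ) mod 2π = 4.807781 rad, q = (β − φ) mod 2π = 4.228332 rad → L = 6.64·(4.807781 + 3.332229 + 4.228332) = 6.64·12.368342 = 82.125789 m
RLR: c = (6 − d² + 2cos(α−β) + 2d(sin α − sin β))/8 = -0.378642; p = 2π − arccos c = 4.324060 rad; φ = atan2(cos α − cos β, d − sin α + sin β) = 0.059873 rad; t = (α − φ + p/2) mod 2π = 5.888689 rad, q = (α − β − t + p) mod 2π = 5.298006 rad → L = 6.64·(5.888689 + 4.324060 + 5.298006) = 6.64·15.510755 = 102.991416 m
LRL: c = (6 − d² + 2cos(α−β) − 2d(sin α − sin β))/8 = 0.365818; p = 2π − arccos c = 5.086901 rad; φ = atan2(cos β − cos α, d + sin α − sin β) = -0.088339 rad; t = (φ − α + p/2) mod 2π = 4.951764 rad, q = (β − α − t + p) mod 2π = 5.838872 rad → L = 6.64·(4.951764 + 5.086901 + 5.838872) = 6.64·15.877537 = 105.426848 m
Shortest: LSL with L = 52.828963 m ≈ 52.8290 m
Convert LSL to answer units (arcs ×180/π): t = 2.408314·180/π = 137.9862°, p = ρ·p = 6.64·2.252433 = 14.9562 m, q = 3.295422·180/π = 188.8138°, L = 52.8290 m.

LSL: t = 137.9862°, p = 14.9562 m, q = 188.8138°, L = 52.8290 m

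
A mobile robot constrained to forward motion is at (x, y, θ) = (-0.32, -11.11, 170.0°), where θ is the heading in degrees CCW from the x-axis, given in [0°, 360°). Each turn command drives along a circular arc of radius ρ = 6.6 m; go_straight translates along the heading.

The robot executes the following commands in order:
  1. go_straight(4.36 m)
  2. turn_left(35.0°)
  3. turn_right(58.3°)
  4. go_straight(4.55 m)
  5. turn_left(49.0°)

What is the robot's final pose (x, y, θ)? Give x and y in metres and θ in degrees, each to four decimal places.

(-24.1744, -7.0702, 195.7000°)

set_pose: (x, y, θ) = (-0.3200, -11.1100, 170.0000°), ρ = 6.6
go_straight(4.36): x += 4.36·cos θ, y += 4.36·sin θ → (-4.6138, -10.3529, 170.0000°)
turn_left(35.0°): centre at ρ to the left, rotate +35.0° → (-8.5491, -10.8710, 205.0000°)
turn_right(58.3°): centre at ρ to the right, rotate −58.3° → (-14.9620, -10.4057, 146.7000°)
go_straight(4.55): x += 4.55·cos θ, y += 4.55·sin θ → (-18.7649, -7.9076, 146.7000°)
turn_left(49.0°): centre at ρ to the left, rotate +49.0° → (-24.1744, -7.0702, 195.7000°)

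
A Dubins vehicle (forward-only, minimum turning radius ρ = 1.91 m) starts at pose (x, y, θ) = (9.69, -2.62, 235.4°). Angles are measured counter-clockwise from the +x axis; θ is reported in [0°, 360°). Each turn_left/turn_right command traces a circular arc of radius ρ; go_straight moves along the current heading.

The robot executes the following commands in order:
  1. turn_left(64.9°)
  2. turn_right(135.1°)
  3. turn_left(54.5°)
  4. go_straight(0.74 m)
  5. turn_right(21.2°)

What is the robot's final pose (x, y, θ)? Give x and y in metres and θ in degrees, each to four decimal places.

set_pose: (x, y, θ) = (9.6900, -2.6200, 235.4000°), ρ = 1.91
turn_left(64.9°): centre at ρ to the left, rotate +64.9° → (9.6131, -4.6682, 300.3000°)
turn_right(135.1°): centre at ρ to the right, rotate −135.1° → (7.4761, -7.4785, 165.2000°)
turn_left(54.5°): centre at ρ to the left, rotate +54.5° → (5.7682, -7.8556, 219.7000°)
go_straight(0.74): x += 0.74·cos θ, y += 0.74·sin θ → (5.1988, -8.3283, 219.7000°)
turn_right(21.2°): centre at ρ to the right, rotate −21.2° → (4.5848, -8.6700, 198.5000°)

(4.5848, -8.6700, 198.5000°)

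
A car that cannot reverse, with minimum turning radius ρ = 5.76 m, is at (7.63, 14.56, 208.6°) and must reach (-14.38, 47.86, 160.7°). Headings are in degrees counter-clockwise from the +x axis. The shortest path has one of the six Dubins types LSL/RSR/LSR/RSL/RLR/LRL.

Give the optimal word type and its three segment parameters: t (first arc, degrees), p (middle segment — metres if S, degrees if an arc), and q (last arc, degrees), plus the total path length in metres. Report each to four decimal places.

RSL: t = 97.4846°, p = 28.8968 m, q = 49.5846°, L = 43.6818 m

Let ψ = atan2(Δy, Δx) = atan2(33.30, -22.01) = 123.4631° be the start→goal bearing.
Normalize: d = |goal − start| / ρ = 39.916539/5.76 = 6.929955, α = (θ_start − ψ) mod 360° = 85.1369° = 1.485918 rad, β = (θ_goal − ψ) mod 360° = 37.2369° = 0.649906 rad.
Common terms: sin α = 0.996400, cos α = 0.084776, sin β = 0.605111, cos β = 0.796141, cos(α−β) = 0.670427, d² = 48.024272. Work in radians in the unit-radius frame; every candidate has L = ρ·(t + p + q).
LSL: p² = 2 + d² − 2cos(α−β) + 2d(sin α − sin β) = 54.106645; p = √p² = 7.355722; φ = atan2(cos β − cos α, d + sin α − sin β) = 0.096860 rad; t = (φ − α) mod 2π = 4.894127 rad, q = (β − φ) mod 2π = 0.553045 rad → L = 5.76·(4.894127 + 7.355722 + 0.553045) = 5.76·12.802895 = 73.744672 m
RSR: p² = 2 + d² − 2cos(α−β) + 2d(sin β − sin α) = 43.260193; p = √p² = 6.577248; φ = atan2(cos α − cos β, d − sin α + sin β) = -0.108367 rad; t = (α − φ) mod 2π = 1.594286 rad, q = (φ − β) mod 2π = 5.524912 rad → L = 5.76·(1.594286 + 6.577248 + 5.524912) = 5.76·13.696446 = 78.891530 m
LSR: p² = d² − 2 + 2cos(α−β) + 2d(sin α + sin β) = 69.561928; p = √p² = 8.340379; φ = atan2(−cos α − cos β, d + sin α + sin β) − atan2(−2, p) = 0.132463 rad; t = (φ − α) mod 2π = 4.929730 rad, q = (φ − β) mod 2π = 5.765742 rad → L = 5.76·(4.929730 + 8.340379 + 5.765742) = 5.76·19.035852 = 109.646505 m
RSL: p² = d² − 2 + 2cos(α−β) − 2d(sin α + sin β) = 25.168323; p = √p² = 5.016804; φ = atan2(cos α + cos β, d − sin α − sin β) − atan2(2, p) = -0.215509 rad; t = (α − φ) mod 2π = 1.701428 rad, q = (β − φ) mod 2π = 0.865415 rad → L = 5.76·(1.701428 + 5.016804 + 0.865415) = 5.76·7.583647 = 43.681805 m
RLR: c = (6 − d² + 2cos(α−β) + 2d(sin α − sin β))/8 = -4.407524, |c| > 1 → infeasible
LRL: c = (6 − d² + 2cos(α−β) − 2d(sin α − sin β))/8 = -5.763331, |c| > 1 → infeasible
Shortest: RSL with L = 43.681805 m ≈ 43.6818 m
Convert RSL to answer units (arcs ×180/π): t = 1.701428·180/π = 97.4846°, p = ρ·p = 5.76·5.016804 = 28.8968 m, q = 0.865415·180/π = 49.5846°, L = 43.6818 m.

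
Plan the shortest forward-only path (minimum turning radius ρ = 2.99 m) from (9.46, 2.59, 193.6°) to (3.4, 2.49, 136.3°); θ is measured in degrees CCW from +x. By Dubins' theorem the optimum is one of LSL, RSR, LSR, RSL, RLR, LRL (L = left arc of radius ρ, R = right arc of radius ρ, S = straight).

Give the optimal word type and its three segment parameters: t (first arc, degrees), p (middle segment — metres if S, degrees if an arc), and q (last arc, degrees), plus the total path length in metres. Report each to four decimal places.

LSR: t = 0.8010°, p = 3.3142 m, q = 58.1010°, L = 6.3880 m

Let ψ = atan2(Δy, Δx) = atan2(-0.10, -6.06) = -179.0546° be the start→goal bearing.
Normalize: d = |goal − start| / ρ = 6.060825/2.99 = 2.027032, α = (θ_start − ψ) mod 360° = 12.6546° = 0.220865 rad, β = (θ_goal − ψ) mod 360° = 315.3546° = 5.503976 rad.
Common terms: sin α = 0.219073, cos α = 0.975708, sin β = -0.702717, cos β = 0.711470, cos(α−β) = 0.540240, d² = 4.108858. Work in radians in the unit-radius frame; every candidate has L = ρ·(t + p + q).
LSL: p² = 2 + d² − 2cos(α−β) + 2d(sin α − sin β) = 8.765373; p = √p² = 2.960637; φ = atan2(cos β − cos α, d + sin α − sin β) = -0.089370 rad; t = (φ − α) mod 2π = 5.972951 rad, q = (β − φ) mod 2π = 5.593346 rad → L = 2.99·(5.972951 + 2.960637 + 5.593346) = 2.99·14.526934 = 43.435533 m
RSR: p² = 2 + d² − 2cos(α−β) + 2d(sin β − sin α) = 1.291381; p = √p² = 1.136389; φ = atan2(cos α − cos β, d − sin α + sin β) = 0.234673 rad; t = (α − φ) mod 2π = 6.269377 rad, q = (φ − β) mod 2π = 1.013882 rad → L = 2.99·(6.269377 + 1.136389 + 1.013882) = 2.99·8.419648 = 25.174749 m
LSR: p² = d² − 2 + 2cos(α−β) + 2d(sin α + sin β) = 1.228617; p = √p² = 1.108430; φ = atan2(−cos α − cos β, d + sin α + sin β) − atan2(−2, p) = 0.234845 rad; t = (φ − α) mod 2π = 0.013980 rad, q = (φ − β) mod 2π = 1.014054 rad → L = 2.99·(0.013980 + 1.108430 + 1.014054) = 2.99·2.136464 = 6.388027 m
RSL: p² = d² − 2 + 2cos(α−β) − 2d(sin α + sin β) = 5.150060; p = √p² = 2.269374; φ = atan2(cos α + cos β, d − sin α − sin β) − atan2(2, p) = -0.130700 rad; t = (α − φ) mod 2π = 0.351565 rad, q = (β − φ) mod 2π = 5.634676 rad → L = 2.99·(0.351565 + 2.269374 + 5.634676) = 2.99·8.255616 = 24.684291 m
RLR: c = (6 − d² + 2cos(α−β) + 2d(sin α − sin β))/8 = 0.838577; p = 2π − arccos c = 5.707056 rad; φ = atan2(cos α − cos β, d − sin α + sin β) = 0.234673 rad; t = (α − φ + p/2) mod 2π = 2.839719 rad, q = (α − β − t + p) mod 2π = 3.867410 rad → L = 2.99·(2.839719 + 5.707056 + 3.867410) = 2.99·12.414185 = 37.118412 m
LRL: c = (6 − d² + 2cos(α−β) − 2d(sin α − sin β))/8 = -0.095672; p = 2π − arccos c = 4.616571 rad; φ = atan2(cos β − cos α, d + sin α − sin β) = -0.089370 rad; t = (φ − α + p/2) mod 2π = 1.998051 rad, q = (β − α − t + p) mod 2π = 1.618446 rad → L = 2.99·(1.998051 + 4.616571 + 1.618446) = 2.99·8.233068 = 24.616873 m
Shortest: LSR with L = 6.388027 m ≈ 6.3880 m
Convert LSR to answer units (arcs ×180/π): t = 0.013980·180/π = 0.8010°, p = ρ·p = 2.99·1.108430 = 3.3142 m, q = 1.014054·180/π = 58.1010°, L = 6.3880 m.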